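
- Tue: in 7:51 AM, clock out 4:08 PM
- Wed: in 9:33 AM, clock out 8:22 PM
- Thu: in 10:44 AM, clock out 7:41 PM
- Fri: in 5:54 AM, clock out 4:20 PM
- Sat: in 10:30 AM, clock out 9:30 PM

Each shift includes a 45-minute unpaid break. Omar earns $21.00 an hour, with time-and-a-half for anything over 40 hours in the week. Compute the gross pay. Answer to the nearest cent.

Tue: 7:51 AM–4:08 PM = 8 h 17 min; less 45 min break → 7 h 32 min
Wed: 9:33 AM–8:22 PM = 10 h 49 min; less 45 min break → 10 h 4 min
Thu: 10:44 AM–7:41 PM = 8 h 57 min; less 45 min break → 8 h 12 min
Fri: 5:54 AM–4:20 PM = 10 h 26 min; less 45 min break → 9 h 41 min
Sat: 10:30 AM–9:30 PM = 11 h 0 min; less 45 min break → 10 h 15 min
Total worked: 45 h 44 min = 2744 min.
Regular 40 h 0 min = 2400 min at $21.00/h; overtime 5 h 44 min = 344 min at $31.50/h.
Pay = (2400 × $21.00 + 344 × $31.50) ÷ 60 = $1020.60.

$1020.60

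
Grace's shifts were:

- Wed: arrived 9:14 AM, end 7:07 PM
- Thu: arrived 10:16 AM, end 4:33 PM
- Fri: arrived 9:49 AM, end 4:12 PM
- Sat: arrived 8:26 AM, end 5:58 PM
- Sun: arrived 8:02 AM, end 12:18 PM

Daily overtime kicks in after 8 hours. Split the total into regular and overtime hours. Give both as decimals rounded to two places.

Regular 32.93 hours, overtime 3.42 hours

Wed: 9:14 AM–7:07 PM = 9 h 53 min
Thu: 10:16 AM–4:33 PM = 6 h 17 min
Fri: 9:49 AM–4:12 PM = 6 h 23 min
Sat: 8:26 AM–5:58 PM = 9 h 32 min
Sun: 8:02 AM–12:18 PM = 4 h 16 min
Wed reg 8 h 0 min / OT 1 h 53 min; Thu reg 6 h 17 min / OT 0 h 0 min; Fri reg 6 h 23 min / OT 0 h 0 min; Sat reg 8 h 0 min / OT 1 h 32 min; Sun reg 4 h 16 min / OT 0 h 0 min.
Totals: regular 32 h 56 min, overtime 3 h 25 min.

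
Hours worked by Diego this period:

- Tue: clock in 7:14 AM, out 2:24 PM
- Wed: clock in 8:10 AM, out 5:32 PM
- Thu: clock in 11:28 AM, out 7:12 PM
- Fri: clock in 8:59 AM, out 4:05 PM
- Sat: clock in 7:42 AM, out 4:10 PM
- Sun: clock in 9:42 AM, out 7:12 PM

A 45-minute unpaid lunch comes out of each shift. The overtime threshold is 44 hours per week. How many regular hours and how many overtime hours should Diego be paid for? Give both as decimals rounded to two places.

Regular 44.00 hours, overtime 0.83 hours

Tue: 7:14 AM–2:24 PM = 7 h 10 min; less 45 min break → 6 h 25 min
Wed: 8:10 AM–5:32 PM = 9 h 22 min; less 45 min break → 8 h 37 min
Thu: 11:28 AM–7:12 PM = 7 h 44 min; less 45 min break → 6 h 59 min
Fri: 8:59 AM–4:05 PM = 7 h 6 min; less 45 min break → 6 h 21 min
Sat: 7:42 AM–4:10 PM = 8 h 28 min; less 45 min break → 7 h 43 min
Sun: 9:42 AM–7:12 PM = 9 h 30 min; less 45 min break → 8 h 45 min
Total worked: 44 h 50 min = 44.83 h.
Threshold 44 h → overtime 0 h 50 min, regular 44 h 0 min.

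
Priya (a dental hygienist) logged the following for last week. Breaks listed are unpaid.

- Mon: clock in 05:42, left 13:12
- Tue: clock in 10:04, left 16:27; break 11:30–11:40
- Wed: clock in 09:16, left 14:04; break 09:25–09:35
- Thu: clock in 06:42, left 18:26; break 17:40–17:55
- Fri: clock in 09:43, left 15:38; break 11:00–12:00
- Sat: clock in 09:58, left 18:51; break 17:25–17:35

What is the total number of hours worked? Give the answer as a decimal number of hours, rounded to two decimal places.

43.47 hours

Mon: 05:42–13:12 = 7 h 30 min
Tue: 10:04–16:27 = 6 h 23 min; less 10 min break → 6 h 13 min
Wed: 09:16–14:04 = 4 h 48 min; less 10 min break → 4 h 38 min
Thu: 06:42–18:26 = 11 h 44 min; less 15 min break → 11 h 29 min
Fri: 09:43–15:38 = 5 h 55 min; less 60 min break → 4 h 55 min
Sat: 09:58–18:51 = 8 h 53 min; less 10 min break → 8 h 43 min
Total: 7 h 30 min + 6 h 13 min + 4 h 38 min + 11 h 29 min + 4 h 55 min + 8 h 43 min = 43 h 28 min.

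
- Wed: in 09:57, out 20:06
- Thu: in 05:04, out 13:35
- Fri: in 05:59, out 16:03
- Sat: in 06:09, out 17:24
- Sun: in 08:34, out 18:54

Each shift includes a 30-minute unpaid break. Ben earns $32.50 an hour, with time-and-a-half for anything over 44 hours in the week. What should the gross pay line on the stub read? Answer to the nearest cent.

$1616.06

Wed: 09:57–20:06 = 10 h 9 min; less 30 min break → 9 h 39 min
Thu: 05:04–13:35 = 8 h 31 min; less 30 min break → 8 h 1 min
Fri: 05:59–16:03 = 10 h 4 min; less 30 min break → 9 h 34 min
Sat: 06:09–17:24 = 11 h 15 min; less 30 min break → 10 h 45 min
Sun: 08:34–18:54 = 10 h 20 min; less 30 min break → 9 h 50 min
Total worked: 47 h 49 min = 2869 min.
Regular 44 h 0 min = 2640 min at $32.50/h; overtime 3 h 49 min = 229 min at $48.75/h.
Pay = (2640 × $32.50 + 229 × $48.75) ÷ 60 = $1616.06.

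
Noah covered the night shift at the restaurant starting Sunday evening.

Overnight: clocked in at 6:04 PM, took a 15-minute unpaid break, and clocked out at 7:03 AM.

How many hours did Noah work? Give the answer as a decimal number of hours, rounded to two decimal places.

Overnight: 6:04 PM → midnight = 5 h 56 min; midnight → 7:03 AM = 7 h 3 min; span 12 h 59 min; less 15 min break → 12 h 44 min

12.73 hours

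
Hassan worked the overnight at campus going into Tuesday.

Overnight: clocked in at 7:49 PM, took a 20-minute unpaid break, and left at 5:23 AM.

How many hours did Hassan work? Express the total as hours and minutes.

Overnight: 7:49 PM → midnight = 4 h 11 min; midnight → 5:23 AM = 5 h 23 min; span 9 h 34 min; less 20 min break → 9 h 14 min

9 h 14 min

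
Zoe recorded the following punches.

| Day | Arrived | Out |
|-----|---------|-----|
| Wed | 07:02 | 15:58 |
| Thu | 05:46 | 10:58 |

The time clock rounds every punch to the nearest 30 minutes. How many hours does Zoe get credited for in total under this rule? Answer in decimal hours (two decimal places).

Wed: in 07:02→07:00, out 15:58→16:00; 9 h 0 min
Thu: in 05:46→06:00, out 10:58→11:00; 5 h 0 min
Total credited: 14 h 0 min.

14.00 hours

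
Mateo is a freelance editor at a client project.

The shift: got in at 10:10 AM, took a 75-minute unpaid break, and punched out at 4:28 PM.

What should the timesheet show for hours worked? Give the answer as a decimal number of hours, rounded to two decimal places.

The shift: 10:10 AM–4:28 PM = 6 h 18 min; less 75 min break → 5 h 3 min

5.05 hours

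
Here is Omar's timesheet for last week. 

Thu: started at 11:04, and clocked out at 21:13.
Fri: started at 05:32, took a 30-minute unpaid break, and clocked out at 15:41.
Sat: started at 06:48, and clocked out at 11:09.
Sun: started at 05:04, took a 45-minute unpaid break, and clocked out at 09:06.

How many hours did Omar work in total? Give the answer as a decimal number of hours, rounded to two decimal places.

Thu: 11:04–21:13 = 10 h 9 min
Fri: 05:32–15:41 = 10 h 9 min; less 30 min break → 9 h 39 min
Sat: 06:48–11:09 = 4 h 21 min
Sun: 05:04–09:06 = 4 h 2 min; less 45 min break → 3 h 17 min
Total: 10 h 9 min + 9 h 39 min + 4 h 21 min + 3 h 17 min = 27 h 26 min.

27.43 hours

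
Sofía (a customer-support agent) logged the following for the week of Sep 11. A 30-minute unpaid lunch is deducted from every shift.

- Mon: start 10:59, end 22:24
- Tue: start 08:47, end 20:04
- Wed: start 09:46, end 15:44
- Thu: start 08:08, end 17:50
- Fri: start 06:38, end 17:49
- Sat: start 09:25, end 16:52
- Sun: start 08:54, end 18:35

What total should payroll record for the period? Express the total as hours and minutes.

63 h 11 min

Mon: 10:59–22:24 = 11 h 25 min; less 30 min break → 10 h 55 min
Tue: 08:47–20:04 = 11 h 17 min; less 30 min break → 10 h 47 min
Wed: 09:46–15:44 = 5 h 58 min; less 30 min break → 5 h 28 min
Thu: 08:08–17:50 = 9 h 42 min; less 30 min break → 9 h 12 min
Fri: 06:38–17:49 = 11 h 11 min; less 30 min break → 10 h 41 min
Sat: 09:25–16:52 = 7 h 27 min; less 30 min break → 6 h 57 min
Sun: 08:54–18:35 = 9 h 41 min; less 30 min break → 9 h 11 min
Total: 10 h 55 min + 10 h 47 min + 5 h 28 min + 9 h 12 min + 10 h 41 min + 6 h 57 min + 9 h 11 min = 63 h 11 min.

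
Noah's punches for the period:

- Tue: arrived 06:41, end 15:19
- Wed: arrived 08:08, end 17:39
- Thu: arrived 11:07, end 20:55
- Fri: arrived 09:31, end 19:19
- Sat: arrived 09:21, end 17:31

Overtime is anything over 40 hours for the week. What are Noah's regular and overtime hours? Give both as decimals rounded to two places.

Tue: 06:41–15:19 = 8 h 38 min
Wed: 08:08–17:39 = 9 h 31 min
Thu: 11:07–20:55 = 9 h 48 min
Fri: 09:31–19:19 = 9 h 48 min
Sat: 09:21–17:31 = 8 h 10 min
Total worked: 45 h 55 min = 45.92 h.
Threshold 40 h → overtime 5 h 55 min, regular 40 h 0 min.

Regular 40.00 hours, overtime 5.92 hours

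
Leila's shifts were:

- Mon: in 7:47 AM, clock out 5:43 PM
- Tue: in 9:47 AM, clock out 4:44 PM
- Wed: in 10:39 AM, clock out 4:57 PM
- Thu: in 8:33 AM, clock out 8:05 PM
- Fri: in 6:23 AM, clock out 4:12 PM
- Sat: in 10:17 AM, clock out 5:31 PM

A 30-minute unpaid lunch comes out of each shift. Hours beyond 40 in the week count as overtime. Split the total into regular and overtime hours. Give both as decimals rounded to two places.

Regular 40.00 hours, overtime 8.77 hours

Mon: 7:47 AM–5:43 PM = 9 h 56 min; less 30 min break → 9 h 26 min
Tue: 9:47 AM–4:44 PM = 6 h 57 min; less 30 min break → 6 h 27 min
Wed: 10:39 AM–4:57 PM = 6 h 18 min; less 30 min break → 5 h 48 min
Thu: 8:33 AM–8:05 PM = 11 h 32 min; less 30 min break → 11 h 2 min
Fri: 6:23 AM–4:12 PM = 9 h 49 min; less 30 min break → 9 h 19 min
Sat: 10:17 AM–5:31 PM = 7 h 14 min; less 30 min break → 6 h 44 min
Total worked: 48 h 46 min = 48.77 h.
Threshold 40 h → overtime 8 h 46 min, regular 40 h 0 min.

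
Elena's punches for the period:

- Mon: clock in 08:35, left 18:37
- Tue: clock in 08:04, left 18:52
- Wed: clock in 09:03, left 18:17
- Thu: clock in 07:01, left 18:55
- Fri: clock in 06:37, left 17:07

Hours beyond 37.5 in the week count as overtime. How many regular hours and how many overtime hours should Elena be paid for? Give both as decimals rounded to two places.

Regular 37.50 hours, overtime 14.97 hours

Mon: 08:35–18:37 = 10 h 2 min
Tue: 08:04–18:52 = 10 h 48 min
Wed: 09:03–18:17 = 9 h 14 min
Thu: 07:01–18:55 = 11 h 54 min
Fri: 06:37–17:07 = 10 h 30 min
Total worked: 52 h 28 min = 52.47 h.
Threshold 37.5 h → overtime 14 h 58 min, regular 37 h 30 min.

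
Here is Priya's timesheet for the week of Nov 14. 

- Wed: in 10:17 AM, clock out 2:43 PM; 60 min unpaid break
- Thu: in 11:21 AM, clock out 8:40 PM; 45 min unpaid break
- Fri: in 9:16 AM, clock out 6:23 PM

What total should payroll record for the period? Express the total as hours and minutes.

21 h 7 min

Wed: 10:17 AM–2:43 PM = 4 h 26 min; less 60 min break → 3 h 26 min
Thu: 11:21 AM–8:40 PM = 9 h 19 min; less 45 min break → 8 h 34 min
Fri: 9:16 AM–6:23 PM = 9 h 7 min
Total: 3 h 26 min + 8 h 34 min + 9 h 7 min = 21 h 7 min.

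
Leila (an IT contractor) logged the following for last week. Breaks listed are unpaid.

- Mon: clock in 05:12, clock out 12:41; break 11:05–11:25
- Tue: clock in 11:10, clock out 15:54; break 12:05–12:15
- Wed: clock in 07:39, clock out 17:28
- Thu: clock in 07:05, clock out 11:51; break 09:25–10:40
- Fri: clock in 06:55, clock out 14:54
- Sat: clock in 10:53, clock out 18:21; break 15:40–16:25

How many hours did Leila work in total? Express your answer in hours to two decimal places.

39.75 hours

Mon: 05:12–12:41 = 7 h 29 min; less 20 min break → 7 h 9 min
Tue: 11:10–15:54 = 4 h 44 min; less 10 min break → 4 h 34 min
Wed: 07:39–17:28 = 9 h 49 min
Thu: 07:05–11:51 = 4 h 46 min; less 75 min break → 3 h 31 min
Fri: 06:55–14:54 = 7 h 59 min
Sat: 10:53–18:21 = 7 h 28 min; less 45 min break → 6 h 43 min
Total: 7 h 9 min + 4 h 34 min + 9 h 49 min + 3 h 31 min + 7 h 59 min + 6 h 43 min = 39 h 45 min.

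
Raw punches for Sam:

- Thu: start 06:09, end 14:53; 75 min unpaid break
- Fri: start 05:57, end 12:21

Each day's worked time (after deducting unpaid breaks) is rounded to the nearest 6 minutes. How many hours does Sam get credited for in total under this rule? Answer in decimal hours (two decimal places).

Thu: 06:09–14:53 = 8 h 44 min − 75 min = 7 h 29 min → rounds to 7 h 30 min
Fri: 05:57–12:21 = 6 h 24 min → rounds to 6 h 24 min
Total credited: 13 h 54 min.

13.90 hours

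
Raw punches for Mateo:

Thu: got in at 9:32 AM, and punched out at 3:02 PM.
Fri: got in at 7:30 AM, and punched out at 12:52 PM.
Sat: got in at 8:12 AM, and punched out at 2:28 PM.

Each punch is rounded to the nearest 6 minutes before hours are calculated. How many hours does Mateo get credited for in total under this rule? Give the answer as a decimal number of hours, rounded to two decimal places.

Thu: in 9:32 AM→9:30 AM, out 3:02 PM→3:00 PM; 5 h 30 min
Fri: in 7:30 AM→7:30 AM, out 12:52 PM→12:54 PM; 5 h 24 min
Sat: in 8:12 AM→8:12 AM, out 2:28 PM→2:30 PM; 6 h 18 min
Total credited: 17 h 12 min.

17.20 hours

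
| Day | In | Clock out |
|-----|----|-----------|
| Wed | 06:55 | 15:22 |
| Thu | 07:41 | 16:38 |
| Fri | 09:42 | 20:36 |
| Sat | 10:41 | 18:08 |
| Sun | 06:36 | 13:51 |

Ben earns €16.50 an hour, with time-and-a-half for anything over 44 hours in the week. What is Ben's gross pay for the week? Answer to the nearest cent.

Wed: 06:55–15:22 = 8 h 27 min
Thu: 07:41–16:38 = 8 h 57 min
Fri: 09:42–20:36 = 10 h 54 min
Sat: 10:41–18:08 = 7 h 27 min
Sun: 06:36–13:51 = 7 h 15 min
Total worked: 43 h 0 min = 2580 min.
Regular 43 h 0 min = 2580 min at €16.50/h; overtime 0 h 0 min = 0 min at €24.75/h.
Pay = (2580 × €16.50 + 0 × €24.75) ÷ 60 = €709.50.

€709.50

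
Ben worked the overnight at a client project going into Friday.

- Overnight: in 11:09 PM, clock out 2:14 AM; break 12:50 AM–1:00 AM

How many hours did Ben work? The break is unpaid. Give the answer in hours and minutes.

2 h 55 min

Overnight: 11:09 PM → midnight = 0 h 51 min; midnight → 2:14 AM = 2 h 14 min; span 3 h 5 min; less 10 min break → 2 h 55 min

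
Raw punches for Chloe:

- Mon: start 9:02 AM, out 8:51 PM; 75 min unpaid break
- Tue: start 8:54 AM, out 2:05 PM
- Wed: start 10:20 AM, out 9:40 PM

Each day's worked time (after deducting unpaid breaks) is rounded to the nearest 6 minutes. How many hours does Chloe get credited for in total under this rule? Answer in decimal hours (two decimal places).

27.10 hours

Mon: 9:02 AM–8:51 PM = 11 h 49 min − 75 min = 10 h 34 min → rounds to 10 h 36 min
Tue: 8:54 AM–2:05 PM = 5 h 11 min → rounds to 5 h 12 min
Wed: 10:20 AM–9:40 PM = 11 h 20 min → rounds to 11 h 18 min
Total credited: 27 h 6 min.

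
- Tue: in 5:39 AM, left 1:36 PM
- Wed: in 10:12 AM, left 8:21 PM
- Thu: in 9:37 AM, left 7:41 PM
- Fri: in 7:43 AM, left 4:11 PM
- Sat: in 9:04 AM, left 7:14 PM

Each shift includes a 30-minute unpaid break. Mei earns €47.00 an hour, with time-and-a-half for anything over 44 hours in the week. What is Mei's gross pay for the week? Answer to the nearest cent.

Tue: 5:39 AM–1:36 PM = 7 h 57 min; less 30 min break → 7 h 27 min
Wed: 10:12 AM–8:21 PM = 10 h 9 min; less 30 min break → 9 h 39 min
Thu: 9:37 AM–7:41 PM = 10 h 4 min; less 30 min break → 9 h 34 min
Fri: 7:43 AM–4:11 PM = 8 h 28 min; less 30 min break → 7 h 58 min
Sat: 9:04 AM–7:14 PM = 10 h 10 min; less 30 min break → 9 h 40 min
Total worked: 44 h 18 min = 2658 min.
Regular 44 h 0 min = 2640 min at €47.00/h; overtime 0 h 18 min = 18 min at €70.50/h.
Pay = (2640 × €47.00 + 18 × €70.50) ÷ 60 = €2089.15.

€2089.15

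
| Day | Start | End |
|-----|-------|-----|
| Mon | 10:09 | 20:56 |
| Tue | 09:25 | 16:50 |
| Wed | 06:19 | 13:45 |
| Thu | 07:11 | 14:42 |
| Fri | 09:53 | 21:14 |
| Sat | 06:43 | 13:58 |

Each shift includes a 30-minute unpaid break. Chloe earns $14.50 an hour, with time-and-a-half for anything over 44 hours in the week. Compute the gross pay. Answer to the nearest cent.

$741.31

Mon: 10:09–20:56 = 10 h 47 min; less 30 min break → 10 h 17 min
Tue: 09:25–16:50 = 7 h 25 min; less 30 min break → 6 h 55 min
Wed: 06:19–13:45 = 7 h 26 min; less 30 min break → 6 h 56 min
Thu: 07:11–14:42 = 7 h 31 min; less 30 min break → 7 h 1 min
Fri: 09:53–21:14 = 11 h 21 min; less 30 min break → 10 h 51 min
Sat: 06:43–13:58 = 7 h 15 min; less 30 min break → 6 h 45 min
Total worked: 48 h 45 min = 2925 min.
Regular 44 h 0 min = 2640 min at $14.50/h; overtime 4 h 45 min = 285 min at $21.75/h.
Pay = (2640 × $14.50 + 285 × $21.75) ÷ 60 = $741.31.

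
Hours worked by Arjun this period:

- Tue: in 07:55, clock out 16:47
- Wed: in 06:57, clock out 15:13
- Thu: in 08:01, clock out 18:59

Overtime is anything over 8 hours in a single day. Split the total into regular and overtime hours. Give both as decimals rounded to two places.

Regular 24.00 hours, overtime 4.10 hours

Tue: 07:55–16:47 = 8 h 52 min
Wed: 06:57–15:13 = 8 h 16 min
Thu: 08:01–18:59 = 10 h 58 min
Tue reg 8 h 0 min / OT 0 h 52 min; Wed reg 8 h 0 min / OT 0 h 16 min; Thu reg 8 h 0 min / OT 2 h 58 min.
Totals: regular 24 h 0 min, overtime 4 h 6 min.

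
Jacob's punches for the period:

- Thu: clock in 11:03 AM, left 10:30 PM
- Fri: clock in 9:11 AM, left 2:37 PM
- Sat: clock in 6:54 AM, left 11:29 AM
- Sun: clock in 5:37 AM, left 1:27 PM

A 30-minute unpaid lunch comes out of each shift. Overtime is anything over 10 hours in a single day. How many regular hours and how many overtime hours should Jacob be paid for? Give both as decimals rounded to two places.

Regular 26.35 hours, overtime 0.95 hours

Thu: 11:03 AM–10:30 PM = 11 h 27 min; less 30 min break → 10 h 57 min
Fri: 9:11 AM–2:37 PM = 5 h 26 min; less 30 min break → 4 h 56 min
Sat: 6:54 AM–11:29 AM = 4 h 35 min; less 30 min break → 4 h 5 min
Sun: 5:37 AM–1:27 PM = 7 h 50 min; less 30 min break → 7 h 20 min
Thu reg 10 h 0 min / OT 0 h 57 min; Fri reg 4 h 56 min / OT 0 h 0 min; Sat reg 4 h 5 min / OT 0 h 0 min; Sun reg 7 h 20 min / OT 0 h 0 min.
Totals: regular 26 h 21 min, overtime 0 h 57 min.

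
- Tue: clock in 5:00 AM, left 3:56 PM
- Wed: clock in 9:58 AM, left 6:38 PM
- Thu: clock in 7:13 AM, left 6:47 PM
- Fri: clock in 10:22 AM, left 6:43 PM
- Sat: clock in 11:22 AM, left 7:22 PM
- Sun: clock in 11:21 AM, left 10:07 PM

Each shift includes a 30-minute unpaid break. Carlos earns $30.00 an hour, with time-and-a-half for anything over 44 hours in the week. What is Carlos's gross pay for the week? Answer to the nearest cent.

$1827.75

Tue: 5:00 AM–3:56 PM = 10 h 56 min; less 30 min break → 10 h 26 min
Wed: 9:58 AM–6:38 PM = 8 h 40 min; less 30 min break → 8 h 10 min
Thu: 7:13 AM–6:47 PM = 11 h 34 min; less 30 min break → 11 h 4 min
Fri: 10:22 AM–6:43 PM = 8 h 21 min; less 30 min break → 7 h 51 min
Sat: 11:22 AM–7:22 PM = 8 h 0 min; less 30 min break → 7 h 30 min
Sun: 11:21 AM–10:07 PM = 10 h 46 min; less 30 min break → 10 h 16 min
Total worked: 55 h 17 min = 3317 min.
Regular 44 h 0 min = 2640 min at $30.00/h; overtime 11 h 17 min = 677 min at $45.00/h.
Pay = (2640 × $30.00 + 677 × $45.00) ÷ 60 = $1827.75.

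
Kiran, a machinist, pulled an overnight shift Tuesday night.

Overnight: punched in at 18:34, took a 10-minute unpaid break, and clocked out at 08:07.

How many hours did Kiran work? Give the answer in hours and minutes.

13 h 23 min

Overnight: 18:34 → midnight = 5 h 26 min; midnight → 08:07 = 8 h 7 min; span 13 h 33 min; less 10 min break → 13 h 23 min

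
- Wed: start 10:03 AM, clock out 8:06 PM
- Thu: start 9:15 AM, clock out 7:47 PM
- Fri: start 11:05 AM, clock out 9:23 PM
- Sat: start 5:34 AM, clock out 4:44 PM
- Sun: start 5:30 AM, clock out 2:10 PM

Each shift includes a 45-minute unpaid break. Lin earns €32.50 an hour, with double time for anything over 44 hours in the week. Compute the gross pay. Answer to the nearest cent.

€1622.83

Wed: 10:03 AM–8:06 PM = 10 h 3 min; less 45 min break → 9 h 18 min
Thu: 9:15 AM–7:47 PM = 10 h 32 min; less 45 min break → 9 h 47 min
Fri: 11:05 AM–9:23 PM = 10 h 18 min; less 45 min break → 9 h 33 min
Sat: 5:34 AM–4:44 PM = 11 h 10 min; less 45 min break → 10 h 25 min
Sun: 5:30 AM–2:10 PM = 8 h 40 min; less 45 min break → 7 h 55 min
Total worked: 46 h 58 min = 2818 min.
Regular 44 h 0 min = 2640 min at €32.50/h; overtime 2 h 58 min = 178 min at €65.00/h.
Pay = (2640 × €32.50 + 178 × €65.00) ÷ 60 = €1622.83.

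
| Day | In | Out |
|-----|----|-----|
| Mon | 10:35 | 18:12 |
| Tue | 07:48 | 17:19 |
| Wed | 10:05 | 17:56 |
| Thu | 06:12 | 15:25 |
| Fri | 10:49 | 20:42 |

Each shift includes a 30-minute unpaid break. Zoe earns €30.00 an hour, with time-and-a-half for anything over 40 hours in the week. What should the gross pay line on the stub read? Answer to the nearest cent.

€1271.25

Mon: 10:35–18:12 = 7 h 37 min; less 30 min break → 7 h 7 min
Tue: 07:48–17:19 = 9 h 31 min; less 30 min break → 9 h 1 min
Wed: 10:05–17:56 = 7 h 51 min; less 30 min break → 7 h 21 min
Thu: 06:12–15:25 = 9 h 13 min; less 30 min break → 8 h 43 min
Fri: 10:49–20:42 = 9 h 53 min; less 30 min break → 9 h 23 min
Total worked: 41 h 35 min = 2495 min.
Regular 40 h 0 min = 2400 min at €30.00/h; overtime 1 h 35 min = 95 min at €45.00/h.
Pay = (2400 × €30.00 + 95 × €45.00) ÷ 60 = €1271.25.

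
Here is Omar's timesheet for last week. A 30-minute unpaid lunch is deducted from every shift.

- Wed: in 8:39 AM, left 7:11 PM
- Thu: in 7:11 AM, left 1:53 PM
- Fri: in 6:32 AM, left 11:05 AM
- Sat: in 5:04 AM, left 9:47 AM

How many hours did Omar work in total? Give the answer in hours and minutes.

Wed: 8:39 AM–7:11 PM = 10 h 32 min; less 30 min break → 10 h 2 min
Thu: 7:11 AM–1:53 PM = 6 h 42 min; less 30 min break → 6 h 12 min
Fri: 6:32 AM–11:05 AM = 4 h 33 min; less 30 min break → 4 h 3 min
Sat: 5:04 AM–9:47 AM = 4 h 43 min; less 30 min break → 4 h 13 min
Total: 10 h 2 min + 6 h 12 min + 4 h 3 min + 4 h 13 min = 24 h 30 min.

24 h 30 min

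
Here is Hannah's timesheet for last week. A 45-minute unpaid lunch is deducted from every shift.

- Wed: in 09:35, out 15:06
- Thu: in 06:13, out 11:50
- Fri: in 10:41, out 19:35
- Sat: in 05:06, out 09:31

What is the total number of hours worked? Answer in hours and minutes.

21 h 27 min

Wed: 09:35–15:06 = 5 h 31 min; less 45 min break → 4 h 46 min
Thu: 06:13–11:50 = 5 h 37 min; less 45 min break → 4 h 52 min
Fri: 10:41–19:35 = 8 h 54 min; less 45 min break → 8 h 9 min
Sat: 05:06–09:31 = 4 h 25 min; less 45 min break → 3 h 40 min
Total: 4 h 46 min + 4 h 52 min + 8 h 9 min + 3 h 40 min = 21 h 27 min.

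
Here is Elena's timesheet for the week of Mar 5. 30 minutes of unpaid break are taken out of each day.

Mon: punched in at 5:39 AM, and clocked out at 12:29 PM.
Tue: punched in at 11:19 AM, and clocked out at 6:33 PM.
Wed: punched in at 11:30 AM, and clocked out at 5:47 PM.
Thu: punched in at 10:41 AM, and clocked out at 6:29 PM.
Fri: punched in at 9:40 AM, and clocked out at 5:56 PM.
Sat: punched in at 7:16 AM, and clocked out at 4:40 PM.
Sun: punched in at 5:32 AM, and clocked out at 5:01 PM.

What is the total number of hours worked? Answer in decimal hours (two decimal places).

53.80 hours

Mon: 5:39 AM–12:29 PM = 6 h 50 min; less 30 min break → 6 h 20 min
Tue: 11:19 AM–6:33 PM = 7 h 14 min; less 30 min break → 6 h 44 min
Wed: 11:30 AM–5:47 PM = 6 h 17 min; less 30 min break → 5 h 47 min
Thu: 10:41 AM–6:29 PM = 7 h 48 min; less 30 min break → 7 h 18 min
Fri: 9:40 AM–5:56 PM = 8 h 16 min; less 30 min break → 7 h 46 min
Sat: 7:16 AM–4:40 PM = 9 h 24 min; less 30 min break → 8 h 54 min
Sun: 5:32 AM–5:01 PM = 11 h 29 min; less 30 min break → 10 h 59 min
Total: 6 h 20 min + 6 h 44 min + 5 h 47 min + 7 h 18 min + 7 h 46 min + 8 h 54 min + 10 h 59 min = 53 h 48 min.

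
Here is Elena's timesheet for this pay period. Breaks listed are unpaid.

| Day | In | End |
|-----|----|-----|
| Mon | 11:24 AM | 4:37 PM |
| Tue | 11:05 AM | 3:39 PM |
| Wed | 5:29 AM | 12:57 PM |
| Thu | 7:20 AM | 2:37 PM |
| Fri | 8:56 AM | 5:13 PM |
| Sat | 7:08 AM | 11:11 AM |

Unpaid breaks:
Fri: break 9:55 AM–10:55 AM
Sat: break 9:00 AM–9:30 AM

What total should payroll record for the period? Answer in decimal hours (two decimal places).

35.37 hours

Mon: 11:24 AM–4:37 PM = 5 h 13 min
Tue: 11:05 AM–3:39 PM = 4 h 34 min
Wed: 5:29 AM–12:57 PM = 7 h 28 min
Thu: 7:20 AM–2:37 PM = 7 h 17 min
Fri: 8:56 AM–5:13 PM = 8 h 17 min; less 60 min break → 7 h 17 min
Sat: 7:08 AM–11:11 AM = 4 h 3 min; less 30 min break → 3 h 33 min
Total: 5 h 13 min + 4 h 34 min + 7 h 28 min + 7 h 17 min + 7 h 17 min + 3 h 33 min = 35 h 22 min.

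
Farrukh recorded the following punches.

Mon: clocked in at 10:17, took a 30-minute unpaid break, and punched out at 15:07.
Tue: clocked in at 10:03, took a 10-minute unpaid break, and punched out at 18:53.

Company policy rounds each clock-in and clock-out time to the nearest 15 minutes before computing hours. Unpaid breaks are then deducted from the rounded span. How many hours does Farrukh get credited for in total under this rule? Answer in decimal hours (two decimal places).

Mon: in 10:17→10:15, out 15:07→15:00; 4 h 45 min − 30 min = 4 h 15 min
Tue: in 10:03→10:00, out 18:53→19:00; 9 h 0 min − 10 min = 8 h 50 min
Total credited: 13 h 5 min.

13.08 hours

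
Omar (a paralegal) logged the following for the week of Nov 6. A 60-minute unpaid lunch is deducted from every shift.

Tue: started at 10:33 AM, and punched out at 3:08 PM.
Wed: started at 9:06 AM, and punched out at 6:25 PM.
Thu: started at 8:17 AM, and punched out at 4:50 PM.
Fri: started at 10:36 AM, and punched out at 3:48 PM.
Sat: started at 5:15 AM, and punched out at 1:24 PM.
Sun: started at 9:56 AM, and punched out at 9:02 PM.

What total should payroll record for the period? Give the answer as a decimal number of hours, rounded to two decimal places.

40.90 hours

Tue: 10:33 AM–3:08 PM = 4 h 35 min; less 60 min break → 3 h 35 min
Wed: 9:06 AM–6:25 PM = 9 h 19 min; less 60 min break → 8 h 19 min
Thu: 8:17 AM–4:50 PM = 8 h 33 min; less 60 min break → 7 h 33 min
Fri: 10:36 AM–3:48 PM = 5 h 12 min; less 60 min break → 4 h 12 min
Sat: 5:15 AM–1:24 PM = 8 h 9 min; less 60 min break → 7 h 9 min
Sun: 9:56 AM–9:02 PM = 11 h 6 min; less 60 min break → 10 h 6 min
Total: 3 h 35 min + 8 h 19 min + 7 h 33 min + 4 h 12 min + 7 h 9 min + 10 h 6 min = 40 h 54 min.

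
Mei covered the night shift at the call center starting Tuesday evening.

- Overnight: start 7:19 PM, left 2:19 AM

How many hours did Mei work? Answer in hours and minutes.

Overnight: 7:19 PM → midnight = 4 h 41 min; midnight → 2:19 AM = 2 h 19 min; span 7 h 0 min

7 h 0 min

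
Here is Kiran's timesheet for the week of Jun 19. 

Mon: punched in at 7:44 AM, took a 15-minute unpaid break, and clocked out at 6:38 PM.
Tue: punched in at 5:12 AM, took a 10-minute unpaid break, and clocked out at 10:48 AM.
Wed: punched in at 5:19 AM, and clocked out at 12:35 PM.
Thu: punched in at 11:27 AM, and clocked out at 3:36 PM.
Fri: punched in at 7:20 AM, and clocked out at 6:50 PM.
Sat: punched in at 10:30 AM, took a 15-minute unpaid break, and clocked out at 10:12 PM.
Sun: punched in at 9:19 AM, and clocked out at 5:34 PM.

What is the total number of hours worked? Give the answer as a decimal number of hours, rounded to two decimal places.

Mon: 7:44 AM–6:38 PM = 10 h 54 min; less 15 min break → 10 h 39 min
Tue: 5:12 AM–10:48 AM = 5 h 36 min; less 10 min break → 5 h 26 min
Wed: 5:19 AM–12:35 PM = 7 h 16 min
Thu: 11:27 AM–3:36 PM = 4 h 9 min
Fri: 7:20 AM–6:50 PM = 11 h 30 min
Sat: 10:30 AM–10:12 PM = 11 h 42 min; less 15 min break → 11 h 27 min
Sun: 9:19 AM–5:34 PM = 8 h 15 min
Total: 10 h 39 min + 5 h 26 min + 7 h 16 min + 4 h 9 min + 11 h 30 min + 11 h 27 min + 8 h 15 min = 58 h 42 min.

58.70 hours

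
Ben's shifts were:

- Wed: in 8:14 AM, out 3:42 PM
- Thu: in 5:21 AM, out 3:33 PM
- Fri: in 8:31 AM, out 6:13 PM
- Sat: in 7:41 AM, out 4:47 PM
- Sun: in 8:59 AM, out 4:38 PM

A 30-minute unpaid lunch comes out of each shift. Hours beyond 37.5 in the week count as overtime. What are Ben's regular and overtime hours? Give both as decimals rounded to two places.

Wed: 8:14 AM–3:42 PM = 7 h 28 min; less 30 min break → 6 h 58 min
Thu: 5:21 AM–3:33 PM = 10 h 12 min; less 30 min break → 9 h 42 min
Fri: 8:31 AM–6:13 PM = 9 h 42 min; less 30 min break → 9 h 12 min
Sat: 7:41 AM–4:47 PM = 9 h 6 min; less 30 min break → 8 h 36 min
Sun: 8:59 AM–4:38 PM = 7 h 39 min; less 30 min break → 7 h 9 min
Total worked: 41 h 37 min = 41.62 h.
Threshold 37.5 h → overtime 4 h 7 min, regular 37 h 30 min.

Regular 37.50 hours, overtime 4.12 hours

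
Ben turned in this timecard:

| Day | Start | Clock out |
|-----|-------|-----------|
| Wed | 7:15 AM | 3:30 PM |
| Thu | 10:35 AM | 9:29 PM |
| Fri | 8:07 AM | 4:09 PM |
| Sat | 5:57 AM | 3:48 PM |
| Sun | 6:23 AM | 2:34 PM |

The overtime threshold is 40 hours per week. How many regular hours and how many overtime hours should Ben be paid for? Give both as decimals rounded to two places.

Wed: 7:15 AM–3:30 PM = 8 h 15 min
Thu: 10:35 AM–9:29 PM = 10 h 54 min
Fri: 8:07 AM–4:09 PM = 8 h 2 min
Sat: 5:57 AM–3:48 PM = 9 h 51 min
Sun: 6:23 AM–2:34 PM = 8 h 11 min
Total worked: 45 h 13 min = 45.22 h.
Threshold 40 h → overtime 5 h 13 min, regular 40 h 0 min.

Regular 40.00 hours, overtime 5.22 hours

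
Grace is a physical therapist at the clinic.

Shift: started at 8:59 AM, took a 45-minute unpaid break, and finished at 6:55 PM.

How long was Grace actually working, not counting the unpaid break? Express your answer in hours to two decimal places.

9.18 hours

Shift: 8:59 AM–6:55 PM = 9 h 56 min; less 45 min break → 9 h 11 min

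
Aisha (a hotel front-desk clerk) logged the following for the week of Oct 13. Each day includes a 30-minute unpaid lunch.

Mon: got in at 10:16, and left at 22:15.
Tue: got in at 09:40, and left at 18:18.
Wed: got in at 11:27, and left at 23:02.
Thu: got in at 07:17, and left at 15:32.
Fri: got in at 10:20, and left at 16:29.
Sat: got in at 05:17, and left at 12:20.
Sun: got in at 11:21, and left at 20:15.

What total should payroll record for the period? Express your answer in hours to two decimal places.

Mon: 10:16–22:15 = 11 h 59 min; less 30 min break → 11 h 29 min
Tue: 09:40–18:18 = 8 h 38 min; less 30 min break → 8 h 8 min
Wed: 11:27–23:02 = 11 h 35 min; less 30 min break → 11 h 5 min
Thu: 07:17–15:32 = 8 h 15 min; less 30 min break → 7 h 45 min
Fri: 10:20–16:29 = 6 h 9 min; less 30 min break → 5 h 39 min
Sat: 05:17–12:20 = 7 h 3 min; less 30 min break → 6 h 33 min
Sun: 11:21–20:15 = 8 h 54 min; less 30 min break → 8 h 24 min
Total: 11 h 29 min + 8 h 8 min + 11 h 5 min + 7 h 45 min + 5 h 39 min + 6 h 33 min + 8 h 24 min = 59 h 3 min.

59.05 hours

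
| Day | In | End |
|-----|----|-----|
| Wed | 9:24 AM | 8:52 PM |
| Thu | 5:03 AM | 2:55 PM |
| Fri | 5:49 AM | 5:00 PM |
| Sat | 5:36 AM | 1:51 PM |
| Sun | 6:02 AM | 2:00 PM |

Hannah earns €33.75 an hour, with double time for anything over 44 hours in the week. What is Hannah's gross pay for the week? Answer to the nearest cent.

Wed: 9:24 AM–8:52 PM = 11 h 28 min
Thu: 5:03 AM–2:55 PM = 9 h 52 min
Fri: 5:49 AM–5:00 PM = 11 h 11 min
Sat: 5:36 AM–1:51 PM = 8 h 15 min
Sun: 6:02 AM–2:00 PM = 7 h 58 min
Total worked: 48 h 44 min = 2924 min.
Regular 44 h 0 min = 2640 min at €33.75/h; overtime 4 h 44 min = 284 min at €67.50/h.
Pay = (2640 × €33.75 + 284 × €67.50) ÷ 60 = €1804.50.

€1804.50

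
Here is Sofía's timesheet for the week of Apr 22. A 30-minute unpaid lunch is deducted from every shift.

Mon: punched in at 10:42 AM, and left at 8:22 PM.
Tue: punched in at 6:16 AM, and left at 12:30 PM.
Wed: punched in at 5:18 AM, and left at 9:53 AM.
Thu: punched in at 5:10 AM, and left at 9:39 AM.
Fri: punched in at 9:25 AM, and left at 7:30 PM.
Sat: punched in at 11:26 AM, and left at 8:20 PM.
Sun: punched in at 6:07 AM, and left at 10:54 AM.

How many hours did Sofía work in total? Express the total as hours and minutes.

Mon: 10:42 AM–8:22 PM = 9 h 40 min; less 30 min break → 9 h 10 min
Tue: 6:16 AM–12:30 PM = 6 h 14 min; less 30 min break → 5 h 44 min
Wed: 5:18 AM–9:53 AM = 4 h 35 min; less 30 min break → 4 h 5 min
Thu: 5:10 AM–9:39 AM = 4 h 29 min; less 30 min break → 3 h 59 min
Fri: 9:25 AM–7:30 PM = 10 h 5 min; less 30 min break → 9 h 35 min
Sat: 11:26 AM–8:20 PM = 8 h 54 min; less 30 min break → 8 h 24 min
Sun: 6:07 AM–10:54 AM = 4 h 47 min; less 30 min break → 4 h 17 min
Total: 9 h 10 min + 5 h 44 min + 4 h 5 min + 3 h 59 min + 9 h 35 min + 8 h 24 min + 4 h 17 min = 45 h 14 min.

45 h 14 min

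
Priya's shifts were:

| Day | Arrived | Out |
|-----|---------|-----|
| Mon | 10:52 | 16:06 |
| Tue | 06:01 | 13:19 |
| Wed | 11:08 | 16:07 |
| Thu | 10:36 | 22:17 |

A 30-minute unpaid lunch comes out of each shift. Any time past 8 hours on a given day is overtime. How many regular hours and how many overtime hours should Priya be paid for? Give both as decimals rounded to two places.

Regular 24.02 hours, overtime 3.18 hours

Mon: 10:52–16:06 = 5 h 14 min; less 30 min break → 4 h 44 min
Tue: 06:01–13:19 = 7 h 18 min; less 30 min break → 6 h 48 min
Wed: 11:08–16:07 = 4 h 59 min; less 30 min break → 4 h 29 min
Thu: 10:36–22:17 = 11 h 41 min; less 30 min break → 11 h 11 min
Mon reg 4 h 44 min / OT 0 h 0 min; Tue reg 6 h 48 min / OT 0 h 0 min; Wed reg 4 h 29 min / OT 0 h 0 min; Thu reg 8 h 0 min / OT 3 h 11 min.
Totals: regular 24 h 1 min, overtime 3 h 11 min.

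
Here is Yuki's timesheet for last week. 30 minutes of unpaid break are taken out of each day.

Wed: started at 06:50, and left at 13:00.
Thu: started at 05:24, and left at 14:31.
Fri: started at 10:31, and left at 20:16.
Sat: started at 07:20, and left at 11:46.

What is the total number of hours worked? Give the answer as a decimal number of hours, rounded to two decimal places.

Wed: 06:50–13:00 = 6 h 10 min; less 30 min break → 5 h 40 min
Thu: 05:24–14:31 = 9 h 7 min; less 30 min break → 8 h 37 min
Fri: 10:31–20:16 = 9 h 45 min; less 30 min break → 9 h 15 min
Sat: 07:20–11:46 = 4 h 26 min; less 30 min break → 3 h 56 min
Total: 5 h 40 min + 8 h 37 min + 9 h 15 min + 3 h 56 min = 27 h 28 min.

27.47 hours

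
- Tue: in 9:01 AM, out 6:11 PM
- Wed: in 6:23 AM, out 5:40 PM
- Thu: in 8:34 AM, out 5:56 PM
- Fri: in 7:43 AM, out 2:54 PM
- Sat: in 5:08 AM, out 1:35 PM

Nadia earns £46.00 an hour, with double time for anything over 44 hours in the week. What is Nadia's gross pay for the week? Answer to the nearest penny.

Tue: 9:01 AM–6:11 PM = 9 h 10 min
Wed: 6:23 AM–5:40 PM = 11 h 17 min
Thu: 8:34 AM–5:56 PM = 9 h 22 min
Fri: 7:43 AM–2:54 PM = 7 h 11 min
Sat: 5:08 AM–1:35 PM = 8 h 27 min
Total worked: 45 h 27 min = 2727 min.
Regular 44 h 0 min = 2640 min at £46.00/h; overtime 1 h 27 min = 87 min at £92.00/h.
Pay = (2640 × £46.00 + 87 × £92.00) ÷ 60 = £2157.40.

£2157.40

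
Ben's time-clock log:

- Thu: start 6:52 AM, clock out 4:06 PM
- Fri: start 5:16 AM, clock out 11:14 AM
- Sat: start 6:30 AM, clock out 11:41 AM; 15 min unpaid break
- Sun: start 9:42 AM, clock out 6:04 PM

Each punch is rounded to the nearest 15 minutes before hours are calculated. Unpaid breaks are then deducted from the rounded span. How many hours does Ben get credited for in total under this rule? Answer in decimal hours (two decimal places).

28.50 hours

Thu: in 6:52 AM→6:45 AM, out 4:06 PM→4:00 PM; 9 h 15 min
Fri: in 5:16 AM→5:15 AM, out 11:14 AM→11:15 AM; 6 h 0 min
Sat: in 6:30 AM→6:30 AM, out 11:41 AM→11:45 AM; 5 h 15 min − 15 min = 5 h 0 min
Sun: in 9:42 AM→9:45 AM, out 6:04 PM→6:00 PM; 8 h 15 min
Total credited: 28 h 30 min.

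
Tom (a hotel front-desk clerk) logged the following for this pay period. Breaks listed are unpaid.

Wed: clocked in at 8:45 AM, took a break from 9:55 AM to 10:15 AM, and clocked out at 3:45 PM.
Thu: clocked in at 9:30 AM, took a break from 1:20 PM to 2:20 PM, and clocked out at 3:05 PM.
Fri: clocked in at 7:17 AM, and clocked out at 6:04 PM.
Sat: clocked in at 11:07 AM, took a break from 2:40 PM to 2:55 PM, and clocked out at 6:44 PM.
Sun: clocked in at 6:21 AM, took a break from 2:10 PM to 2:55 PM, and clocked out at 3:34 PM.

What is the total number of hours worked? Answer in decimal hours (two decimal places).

Wed: 8:45 AM–3:45 PM = 7 h 0 min; less 20 min break → 6 h 40 min
Thu: 9:30 AM–3:05 PM = 5 h 35 min; less 60 min break → 4 h 35 min
Fri: 7:17 AM–6:04 PM = 10 h 47 min
Sat: 11:07 AM–6:44 PM = 7 h 37 min; less 15 min break → 7 h 22 min
Sun: 6:21 AM–3:34 PM = 9 h 13 min; less 45 min break → 8 h 28 min
Total: 6 h 40 min + 4 h 35 min + 10 h 47 min + 7 h 22 min + 8 h 28 min = 37 h 52 min.

37.87 hours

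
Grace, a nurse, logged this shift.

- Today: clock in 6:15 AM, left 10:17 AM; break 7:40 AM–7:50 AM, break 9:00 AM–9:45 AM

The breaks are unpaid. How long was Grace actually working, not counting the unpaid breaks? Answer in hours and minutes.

3 h 7 min

Today: 6:15 AM–10:17 AM = 4 h 2 min; less 55 min break → 3 h 7 min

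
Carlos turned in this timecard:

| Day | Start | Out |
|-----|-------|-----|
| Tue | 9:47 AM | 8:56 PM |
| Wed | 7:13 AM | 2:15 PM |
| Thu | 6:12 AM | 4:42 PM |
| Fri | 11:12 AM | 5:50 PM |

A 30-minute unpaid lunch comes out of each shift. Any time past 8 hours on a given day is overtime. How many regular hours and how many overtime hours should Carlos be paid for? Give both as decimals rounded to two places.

Tue: 9:47 AM–8:56 PM = 11 h 9 min; less 30 min break → 10 h 39 min
Wed: 7:13 AM–2:15 PM = 7 h 2 min; less 30 min break → 6 h 32 min
Thu: 6:12 AM–4:42 PM = 10 h 30 min; less 30 min break → 10 h 0 min
Fri: 11:12 AM–5:50 PM = 6 h 38 min; less 30 min break → 6 h 8 min
Tue reg 8 h 0 min / OT 2 h 39 min; Wed reg 6 h 32 min / OT 0 h 0 min; Thu reg 8 h 0 min / OT 2 h 0 min; Fri reg 6 h 8 min / OT 0 h 0 min.
Totals: regular 28 h 40 min, overtime 4 h 39 min.

Regular 28.67 hours, overtime 4.65 hours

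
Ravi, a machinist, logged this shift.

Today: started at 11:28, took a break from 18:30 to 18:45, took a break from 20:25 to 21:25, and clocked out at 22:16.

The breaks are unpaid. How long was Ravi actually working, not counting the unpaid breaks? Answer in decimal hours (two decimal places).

9.55 hours

Today: 11:28–22:16 = 10 h 48 min; less 75 min break → 9 h 33 min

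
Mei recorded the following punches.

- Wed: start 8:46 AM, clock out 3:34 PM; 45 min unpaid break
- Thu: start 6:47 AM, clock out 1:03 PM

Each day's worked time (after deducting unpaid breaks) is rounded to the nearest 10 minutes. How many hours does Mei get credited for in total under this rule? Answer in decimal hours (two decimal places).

Wed: 8:46 AM–3:34 PM = 6 h 48 min − 45 min = 6 h 3 min → rounds to 6 h 0 min
Thu: 6:47 AM–1:03 PM = 6 h 16 min → rounds to 6 h 20 min
Total credited: 12 h 20 min.

12.33 hours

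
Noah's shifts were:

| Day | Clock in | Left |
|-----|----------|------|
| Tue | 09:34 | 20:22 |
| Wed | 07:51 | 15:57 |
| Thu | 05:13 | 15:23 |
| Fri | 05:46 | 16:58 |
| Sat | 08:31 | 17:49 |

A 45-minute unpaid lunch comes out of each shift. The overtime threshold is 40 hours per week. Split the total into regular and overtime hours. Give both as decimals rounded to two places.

Tue: 09:34–20:22 = 10 h 48 min; less 45 min break → 10 h 3 min
Wed: 07:51–15:57 = 8 h 6 min; less 45 min break → 7 h 21 min
Thu: 05:13–15:23 = 10 h 10 min; less 45 min break → 9 h 25 min
Fri: 05:46–16:58 = 11 h 12 min; less 45 min break → 10 h 27 min
Sat: 08:31–17:49 = 9 h 18 min; less 45 min break → 8 h 33 min
Total worked: 45 h 49 min = 45.82 h.
Threshold 40 h → overtime 5 h 49 min, regular 40 h 0 min.

Regular 40.00 hours, overtime 5.82 hours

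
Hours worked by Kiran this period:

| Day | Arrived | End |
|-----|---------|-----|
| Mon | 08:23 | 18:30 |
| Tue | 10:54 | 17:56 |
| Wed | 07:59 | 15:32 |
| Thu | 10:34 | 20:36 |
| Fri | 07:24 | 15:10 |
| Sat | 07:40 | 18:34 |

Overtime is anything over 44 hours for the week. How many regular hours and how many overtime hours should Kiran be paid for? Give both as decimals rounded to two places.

Mon: 08:23–18:30 = 10 h 7 min
Tue: 10:54–17:56 = 7 h 2 min
Wed: 07:59–15:32 = 7 h 33 min
Thu: 10:34–20:36 = 10 h 2 min
Fri: 07:24–15:10 = 7 h 46 min
Sat: 07:40–18:34 = 10 h 54 min
Total worked: 53 h 24 min = 53.40 h.
Threshold 44 h → overtime 9 h 24 min, regular 44 h 0 min.

Regular 44.00 hours, overtime 9.40 hours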